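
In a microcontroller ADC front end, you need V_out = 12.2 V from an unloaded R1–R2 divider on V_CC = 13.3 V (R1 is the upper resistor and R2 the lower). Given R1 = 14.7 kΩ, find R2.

Required fraction k = V_out/V_CC = 0.9173.
R2 = R1 · 0.9173/(1 − 0.9173) = 163.0 kΩ.

R2 ≈ 163 kΩ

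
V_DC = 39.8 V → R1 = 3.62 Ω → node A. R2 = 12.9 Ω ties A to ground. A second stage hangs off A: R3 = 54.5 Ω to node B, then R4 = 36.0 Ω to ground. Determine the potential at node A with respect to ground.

Node A sees R2 in parallel with the series input of stage 2, R3 + R4 = 90.50 Ω.
R2 ‖ (R3+R4) = 11.29 Ω.
First divider: V_A = V_DC · 11.29/(3.62 + 11.29) = 30.14 V.

V_A ≈ 30.1 V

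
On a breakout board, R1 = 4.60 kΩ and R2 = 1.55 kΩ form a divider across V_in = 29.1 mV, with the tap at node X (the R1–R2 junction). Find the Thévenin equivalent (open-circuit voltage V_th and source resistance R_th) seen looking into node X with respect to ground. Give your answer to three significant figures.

Open-circuit (no load on X): V_th = V_in · R2/(R1 + R2) = 29.1 × 1.55/(4.600 + 1.55) = 7.334 mV.
Looking into X with the source shorted: R_th = R1·R2/(R1+R2) = 4.600 × 1.55/6.150 = 1.159 kΩ.

V_th ≈ 7.33 mV, R_th ≈ 1.16 kΩ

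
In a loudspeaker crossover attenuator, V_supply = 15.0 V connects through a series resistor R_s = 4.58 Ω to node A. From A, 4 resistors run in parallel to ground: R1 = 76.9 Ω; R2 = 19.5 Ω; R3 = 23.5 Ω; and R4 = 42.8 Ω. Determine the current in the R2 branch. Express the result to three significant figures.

I ≈ 0.482 A

Equivalent of the parallel group: R_p = 7.680 Ω.
V_A = 15.0 × 7.680/12.26 = 9.397 V.
I(R2) = V_A / R2 = 9.397/19.5 = 0.4819 A.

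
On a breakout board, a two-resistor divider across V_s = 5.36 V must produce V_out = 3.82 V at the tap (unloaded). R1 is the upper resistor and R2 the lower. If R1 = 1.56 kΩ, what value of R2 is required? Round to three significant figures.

Required fraction k = V_out/V_s = 0.7127.
So R2 = R1 · V_out/(V_s − V_out) = 1.56 × 3.82/(5.36 − 3.82) = 1.56 × 2.481 = 3.870 kΩ.

R2 ≈ 3.87 kΩ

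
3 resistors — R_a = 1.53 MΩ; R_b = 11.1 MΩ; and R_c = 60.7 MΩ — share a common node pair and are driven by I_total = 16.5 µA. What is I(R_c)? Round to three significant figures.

I ≈ 0.358 µA

ΣG = 1/1.53 + 1/11.1 + 1/60.7 = 0.7602.
By the current-divider rule, I = I_total · G_k/ΣG = 16.5 × 0.02167 = 0.3576 µA.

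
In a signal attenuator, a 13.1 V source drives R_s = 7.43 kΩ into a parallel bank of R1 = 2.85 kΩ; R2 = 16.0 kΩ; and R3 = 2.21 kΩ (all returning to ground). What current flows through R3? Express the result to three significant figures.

Combine the parallel branches: R_p = (1/2.85 + 1/16.0 + 1/2.21)⁻¹ = 1.155 kΩ.
Node voltage V_A = V_DC · R_p/(R_s + R_p) = 13.1 × 0.1345 = 1.762 V.
I(R3) = V_A / R3 = 1.762/2.21 = 0.7974 mA.
(Check via current divider: I_total = 1.526 mA; share G_k/ΣG = 0.5226 → same result.)

I ≈ 0.797 mA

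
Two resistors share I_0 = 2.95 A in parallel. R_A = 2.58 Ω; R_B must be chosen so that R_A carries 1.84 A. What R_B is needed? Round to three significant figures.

R_B ≈ 4.28 Ω

Two-branch current divider: I_A = I_0 · R_B/(R_A + R_B).
With f = 0.6237, R_B = R_A · f/(1−f) = 2.58 × 1.658 = 4.277 Ω.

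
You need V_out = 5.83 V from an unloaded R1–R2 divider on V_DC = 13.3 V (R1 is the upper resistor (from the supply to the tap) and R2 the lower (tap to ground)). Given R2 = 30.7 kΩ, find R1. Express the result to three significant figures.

The divider ratio is R2/(R1+R2) = 5.83/13.3 = 0.4383.
So R1 = R2 · (V_DC/V_out − 1) = 30.7 × (13.3/5.83 − 1) = 30.7 × 1.281 = 39.34 kΩ.

R1 ≈ 39.3 kΩ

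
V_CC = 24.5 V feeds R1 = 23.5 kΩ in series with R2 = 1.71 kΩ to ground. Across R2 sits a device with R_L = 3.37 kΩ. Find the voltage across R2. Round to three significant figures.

First combine the lower leg with the load: R2 ‖ R_L = 1.134 kΩ.
Voltage divider with the loaded lower leg: V_out = 24.5 × 1.134/(23.5 + 1.134) = 24.5 × 0.04605 = 1.128 V.
(Unloaded it would be 1.66 V; the load pulls it down.)

V_out ≈ 1.13 V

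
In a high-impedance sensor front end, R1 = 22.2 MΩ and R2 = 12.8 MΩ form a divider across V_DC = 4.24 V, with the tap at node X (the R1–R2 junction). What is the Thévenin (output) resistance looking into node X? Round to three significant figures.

Zeroing V_DC shorts the top of R1 to ground, so R_th = R1 ‖ R2 = 8.119 MΩ.

R_th ≈ 8.12 MΩ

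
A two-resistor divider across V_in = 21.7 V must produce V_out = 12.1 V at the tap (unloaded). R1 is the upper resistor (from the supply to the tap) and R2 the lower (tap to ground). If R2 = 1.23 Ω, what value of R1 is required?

R1 ≈ 0.976 Ω

The divider ratio is R2/(R1+R2) = 12.1/21.7 = 0.5576.
R1 = R2·(1/k − 1) = 1.23 × 0.7934 = 0.9759 Ω.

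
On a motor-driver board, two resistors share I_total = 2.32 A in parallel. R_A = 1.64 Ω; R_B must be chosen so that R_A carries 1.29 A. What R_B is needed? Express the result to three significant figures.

The fraction through R_A equals R_B/(R_A+R_B).
1.29/2.32 = R_B/(R_A + R_B) → R_B = R_A · (0.5560)/(1 − 0.5560) = 1.64 × 1.252 = 2.054 Ω.

R_B ≈ 2.05 Ω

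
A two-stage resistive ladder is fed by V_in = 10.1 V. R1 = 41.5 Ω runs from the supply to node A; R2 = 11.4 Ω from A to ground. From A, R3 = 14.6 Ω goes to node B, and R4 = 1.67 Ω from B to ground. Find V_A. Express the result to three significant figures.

Node A sees R2 in parallel with the series input of stage 2, R3 + R4 = 16.27 Ω.
R2 ‖ (R3+R4) = 6.703 Ω.
V_A = 10.1 × 6.703/(41.5 + 6.703) = 1.405 V.

V_A ≈ 1.40 V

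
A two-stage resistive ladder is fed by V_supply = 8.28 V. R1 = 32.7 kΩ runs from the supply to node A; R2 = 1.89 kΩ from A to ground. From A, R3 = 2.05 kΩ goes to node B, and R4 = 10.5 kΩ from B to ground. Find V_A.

Looking into the second stage from A: R3 + R4 = 12.55 kΩ appears in parallel with R2.
R2 ‖ (R3+R4) = 1.643 kΩ.
First divider: V_A = V_supply · 1.643/(32.7 + 1.643) = 0.3960 V.

V_A ≈ 0.396 V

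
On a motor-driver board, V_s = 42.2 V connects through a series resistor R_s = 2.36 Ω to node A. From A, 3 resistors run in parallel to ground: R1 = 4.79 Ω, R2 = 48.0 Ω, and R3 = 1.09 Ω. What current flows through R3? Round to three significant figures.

Combine the parallel branches: R_p = (1/4.79 + 1/48.0 + 1/1.09)⁻¹ = 0.8718 Ω.
Node voltage V_A = V_s · R_p/(R_s + R_p) = 42.2 × 0.2698 = 11.38 V.
I(R3) = V_A / R3 = 11.38/1.09 = 10.44 A.

I ≈ 10.4 A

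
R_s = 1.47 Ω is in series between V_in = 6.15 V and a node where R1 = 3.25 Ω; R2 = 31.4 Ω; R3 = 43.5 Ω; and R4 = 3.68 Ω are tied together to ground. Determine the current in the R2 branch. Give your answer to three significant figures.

I ≈ 0.101 A

Combine the parallel branches: R_p = (1/3.25 + 1/31.4 + 1/43.5 + 1/3.68)⁻¹ = 1.577 Ω.
V_A = 6.15 × 1.577/3.047 = 3.183 V.
I(R2) = V_A / R2 = 3.183/31.4 = 0.1014 A.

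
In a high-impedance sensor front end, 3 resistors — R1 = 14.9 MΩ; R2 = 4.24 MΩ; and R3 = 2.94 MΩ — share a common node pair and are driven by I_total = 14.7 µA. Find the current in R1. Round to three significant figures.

I ≈ 1.53 µA

Conductances: ΣG = 1/14.9 + 1/4.24 + 1/2.94 = 0.6431 (1/MΩ).
Current divider: I(R1) = I_total · G_k/ΣG = 14.7 × (0.06711/0.6431) = 14.7 × 0.1044 = 1.534 µA.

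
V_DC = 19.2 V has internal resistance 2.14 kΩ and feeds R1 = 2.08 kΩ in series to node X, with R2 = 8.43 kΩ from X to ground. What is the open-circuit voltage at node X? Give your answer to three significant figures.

V_th ≈ 12.8 V

R1' = 2.14 + 2.08 = 4.220 kΩ (source resistance + R1).
With X open, the divider is unloaded: V_th = 19.2 × 8.43/12.65 = 12.79 V.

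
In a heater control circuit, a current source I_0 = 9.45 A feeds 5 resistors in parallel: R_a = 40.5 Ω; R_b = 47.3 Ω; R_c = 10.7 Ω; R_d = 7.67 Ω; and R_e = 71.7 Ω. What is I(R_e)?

I ≈ 0.465 A

Conductances: ΣG = 1/40.5 + 1/47.3 + 1/10.7 + 1/7.67 + 1/71.7 = 0.2836 (1/Ω).
By the current-divider rule, I = I_0 · G_k/ΣG = 9.45 × 0.04918 = 0.4647 A.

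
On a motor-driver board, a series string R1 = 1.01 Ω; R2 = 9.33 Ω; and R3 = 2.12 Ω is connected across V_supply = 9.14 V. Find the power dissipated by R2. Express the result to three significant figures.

ΣR = 12.46 Ω → I = 9.14/12.46 = 0.7335 A.
P = I²R = 0.5381 × 9.33 = 5.020 W.

P ≈ 5.02 W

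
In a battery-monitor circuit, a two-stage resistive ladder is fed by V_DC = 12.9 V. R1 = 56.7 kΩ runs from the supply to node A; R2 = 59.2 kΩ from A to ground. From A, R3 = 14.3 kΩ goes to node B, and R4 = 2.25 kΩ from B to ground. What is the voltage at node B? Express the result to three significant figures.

Node A sees R2 in parallel with the series input of stage 2, R3 + R4 = 16.55 kΩ.
Effective lower resistance at A: R2 ‖ 16.55 = 12.93 kΩ.
So V_A = 12.9 × 0.1857 = 2.396 V.
V_B = V_A × 0.1360 = 0.3258 V.

V_B ≈ 0.326 V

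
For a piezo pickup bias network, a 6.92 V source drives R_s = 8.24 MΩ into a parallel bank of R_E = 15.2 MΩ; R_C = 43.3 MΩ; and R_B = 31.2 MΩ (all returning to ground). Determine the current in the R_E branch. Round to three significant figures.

Combine the parallel branches: R_p = (1/15.2 + 1/43.3 + 1/31.2)⁻¹ = 8.269 MΩ.
Node voltage V_A = V_CC · R_p/(R_s + R_p) = 6.92 × 0.5009 = 3.466 V.
I(R_E) = V_A / R_E = 3.466/15.2 = 0.2280 µA.
(Equivalently: I_total = 0.4192 µA, then current-divider fraction G_k/ΣG = 0.5440.)

I ≈ 0.228 µA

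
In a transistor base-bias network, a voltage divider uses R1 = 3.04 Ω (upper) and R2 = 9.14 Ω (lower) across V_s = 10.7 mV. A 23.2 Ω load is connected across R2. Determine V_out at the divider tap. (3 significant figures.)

V_out ≈ 7.31 mV

First combine the lower leg with the load: R2 ‖ R_L = 6.557 Ω.
Now apply the divider: V_out = 10.7 × 0.6832 = 7.311 mV.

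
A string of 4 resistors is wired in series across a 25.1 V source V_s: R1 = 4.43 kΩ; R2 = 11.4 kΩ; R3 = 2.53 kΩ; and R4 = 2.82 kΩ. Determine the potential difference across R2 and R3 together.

V ≈ 16.5 V

Total series resistance ΣR = 4.43 + 11.4 + 2.53 + 2.82 = 21.18 kΩ.
R_{R2..R3} = 11.4 + 2.53 = 13.93 kΩ.
Voltage divider: V = V_s · (13.93 / 21.18) = 25.1 × 0.6577 = 16.51 V.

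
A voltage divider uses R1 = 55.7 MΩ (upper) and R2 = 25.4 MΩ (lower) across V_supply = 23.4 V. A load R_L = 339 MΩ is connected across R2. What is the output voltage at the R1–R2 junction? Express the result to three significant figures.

V_out ≈ 6.97 V

R2 ‖ R_L = (25.4 × 339)/(25.4 + 339) = 23.63 MΩ.
Now apply the divider: V_out = 23.4 × 0.2979 = 6.970 V.
(Unloaded it would be 7.33 V; the load pulls it down.)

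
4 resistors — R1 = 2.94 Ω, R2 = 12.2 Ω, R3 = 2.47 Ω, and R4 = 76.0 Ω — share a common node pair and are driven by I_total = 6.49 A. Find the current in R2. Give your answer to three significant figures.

I ≈ 0.633 A

Total conductance ΣG = 1/2.94 + 1/12.2 + 1/2.47 + 1/76.0 = 0.8401 (units of 1/Ω).
Current divider: I(R2) = I_total · G_k/ΣG = 6.49 × (0.08197/0.8401) = 6.49 × 0.09757 = 0.6332 A.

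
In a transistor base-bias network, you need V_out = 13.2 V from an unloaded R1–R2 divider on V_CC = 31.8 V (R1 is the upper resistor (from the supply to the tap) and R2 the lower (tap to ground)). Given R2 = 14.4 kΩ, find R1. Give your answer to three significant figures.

V_out/V_CC = R2/(R1+R2) = 0.4151.
R1 = R2·(1/k − 1) = 14.4 × 1.409 = 20.29 kΩ.

R1 ≈ 20.3 kΩ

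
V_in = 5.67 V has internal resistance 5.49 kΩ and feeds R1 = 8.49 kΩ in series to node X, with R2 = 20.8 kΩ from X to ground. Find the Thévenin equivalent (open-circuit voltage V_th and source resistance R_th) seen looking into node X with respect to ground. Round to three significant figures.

R1' = 5.49 + 8.49 = 13.98 kΩ (source resistance + R1).
With X open, the divider is unloaded: V_th = 5.67 × 20.8/34.78 = 3.391 V.
Zeroing V_in shorts the top of R1' to ground, so R_th = R1' ‖ R2 = 8.361 kΩ.

V_th ≈ 3.39 V, R_th ≈ 8.36 kΩ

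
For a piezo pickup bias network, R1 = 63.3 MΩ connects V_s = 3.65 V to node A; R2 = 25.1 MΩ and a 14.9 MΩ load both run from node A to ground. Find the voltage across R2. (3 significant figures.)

V_out ≈ 0.470 V

R2 ‖ R_L = (25.1 × 14.9)/(25.1 + 14.9) = 9.350 MΩ.
Now apply the divider: V_out = 3.65 × 0.1287 = 0.4697 V.
(Unloaded it would be 1.04 V; the load pulls it down.)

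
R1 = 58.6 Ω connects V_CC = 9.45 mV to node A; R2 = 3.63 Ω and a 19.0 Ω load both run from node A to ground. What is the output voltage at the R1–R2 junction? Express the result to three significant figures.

V_out ≈ 0.467 mV

R2 ‖ R_L = (3.63 × 19.0)/(3.63 + 19.0) = 3.048 Ω.
Now apply the divider: V_out = 9.45 × 0.04944 = 0.4672 mV.
(Unloaded it would be 0.551 mV; the load pulls it down.)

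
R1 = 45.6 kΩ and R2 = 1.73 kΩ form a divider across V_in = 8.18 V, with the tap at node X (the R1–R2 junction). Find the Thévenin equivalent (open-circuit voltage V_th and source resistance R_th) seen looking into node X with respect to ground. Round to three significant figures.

V_th ≈ 0.299 V, R_th ≈ 1.67 kΩ

V_th is the unloaded tap voltage: V_in · R2/(R1+R2) = 8.18 × 0.03655 = 0.2990 V.
Zeroing V_in shorts the top of R1 to ground, so R_th = R1 ‖ R2 = 1.667 kΩ.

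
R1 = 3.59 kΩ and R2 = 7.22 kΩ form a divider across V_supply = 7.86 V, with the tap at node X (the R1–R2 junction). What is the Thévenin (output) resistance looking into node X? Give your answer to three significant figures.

R_th ≈ 2.40 kΩ

Looking into X with the source shorted: R_th = R1·R2/(R1+R2) = 3.590 × 7.22/10.81 = 2.398 kΩ.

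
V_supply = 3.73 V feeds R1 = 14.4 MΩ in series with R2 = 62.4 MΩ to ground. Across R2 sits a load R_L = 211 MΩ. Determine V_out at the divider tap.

V_out ≈ 2.87 V

The load sits in parallel with R2, giving an effective lower resistance R2' = R2·R_L/(R2+R_L) = 48.16 MΩ.
Voltage divider with the loaded lower leg: V_out = 3.73 × 48.16/(14.4 + 48.16) = 3.73 × 0.7698 = 2.871 V.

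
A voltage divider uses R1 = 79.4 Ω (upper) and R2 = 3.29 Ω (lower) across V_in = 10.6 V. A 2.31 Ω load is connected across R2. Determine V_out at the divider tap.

The load sits in parallel with R2, giving an effective lower resistance R2' = R2·R_L/(R2+R_L) = 1.357 Ω.
Then V_out = V_in · R2'/(R1 + R2') = 10.6 × 1.357/80.76 = 0.1781 V.

V_out ≈ 0.178 V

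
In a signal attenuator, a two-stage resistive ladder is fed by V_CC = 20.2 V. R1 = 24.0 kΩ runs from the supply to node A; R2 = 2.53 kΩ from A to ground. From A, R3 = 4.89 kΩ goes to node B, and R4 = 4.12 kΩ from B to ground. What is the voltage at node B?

Looking into the second stage from A: R3 + R4 = 9.010 kΩ appears in parallel with R2.
Effective lower resistance at A: R2 ‖ 9.010 = 1.975 kΩ.
V_A = 20.2 × 1.975/(24.0 + 1.975) = 1.536 V.
V_B = V_A × 0.4573 = 0.7024 V.

V_B ≈ 0.702 V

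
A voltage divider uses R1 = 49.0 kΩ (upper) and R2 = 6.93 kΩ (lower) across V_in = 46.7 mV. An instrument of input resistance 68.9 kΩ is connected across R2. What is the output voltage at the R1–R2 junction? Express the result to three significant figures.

First combine the lower leg with the load: R2 ‖ R_L = 6.297 kΩ.
Now apply the divider: V_out = 46.7 × 0.1139 = 5.318 mV.

V_out ≈ 5.32 mV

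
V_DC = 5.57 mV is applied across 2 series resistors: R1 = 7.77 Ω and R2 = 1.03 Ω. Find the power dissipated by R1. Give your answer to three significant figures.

ΣR = 8.800 Ω → I = 5.57/8.800 = 0.6330 mA.
P = I²R = 0.4006 × 7.77 = 3.113 µW.

P ≈ 3.11 µW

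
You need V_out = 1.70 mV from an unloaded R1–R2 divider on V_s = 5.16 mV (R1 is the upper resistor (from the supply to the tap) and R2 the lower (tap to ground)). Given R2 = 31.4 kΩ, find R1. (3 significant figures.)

R1 ≈ 63.9 kΩ

The divider ratio is R2/(R1+R2) = 1.70/5.16 = 0.3295.
Rearranging, R1 = R2·(1−k)/k = 31.4 × 2.035 = 63.91 kΩ.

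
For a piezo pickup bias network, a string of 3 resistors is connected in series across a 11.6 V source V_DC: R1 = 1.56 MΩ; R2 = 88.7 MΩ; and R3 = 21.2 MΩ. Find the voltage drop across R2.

V ≈ 9.23 V

Series total: ΣR = 1.56 + 88.7 + 21.2 = 111.5 MΩ.
V = V_DC · R/ΣR = 11.6 × 0.7958 = 9.231 V.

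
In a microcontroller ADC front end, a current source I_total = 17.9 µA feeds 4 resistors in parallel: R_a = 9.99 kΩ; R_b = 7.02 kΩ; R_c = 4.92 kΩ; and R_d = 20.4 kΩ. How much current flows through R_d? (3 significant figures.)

Total conductance ΣG = 1/9.99 + 1/7.02 + 1/4.92 + 1/20.4 = 0.4948 (units of 1/kΩ).
Current divider: I(R_d) = I_total · G_k/ΣG = 17.9 × (0.04902/0.4948) = 17.9 × 0.09907 = 1.773 µA.

I ≈ 1.77 µA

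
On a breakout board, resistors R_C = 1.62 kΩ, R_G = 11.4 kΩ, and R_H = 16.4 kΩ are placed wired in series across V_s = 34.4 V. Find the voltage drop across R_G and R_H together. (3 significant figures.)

V ≈ 32.5 V

ΣR = 1.62 + 11.4 + 16.4 = 29.42 kΩ.
R_{R_G..R_H} = 11.4 + 16.4 = 27.80 kΩ.
V = V_s · R/ΣR = 34.4 × 0.9449 = 32.51 V.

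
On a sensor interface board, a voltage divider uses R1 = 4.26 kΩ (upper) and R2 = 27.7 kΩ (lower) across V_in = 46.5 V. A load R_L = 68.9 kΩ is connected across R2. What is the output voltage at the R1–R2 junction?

V_out ≈ 38.3 V

The load sits in parallel with R2, giving an effective lower resistance R2' = R2·R_L/(R2+R_L) = 19.76 kΩ.
Voltage divider with the loaded lower leg: V_out = 46.5 × 19.76/(4.26 + 19.76) = 46.5 × 0.8226 = 38.25 V.
(Unloaded it would be 40.3 V; the load pulls it down.)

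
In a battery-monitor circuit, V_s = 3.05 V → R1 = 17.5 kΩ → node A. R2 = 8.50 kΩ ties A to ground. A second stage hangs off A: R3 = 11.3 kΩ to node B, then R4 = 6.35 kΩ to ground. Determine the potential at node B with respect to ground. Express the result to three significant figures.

Looking into the second stage from A: R3 + R4 = 17.65 kΩ appears in parallel with R2.
Effective lower resistance at A: R2 ‖ 17.65 = 5.737 kΩ.
So V_A = 3.05 × 0.2469 = 0.7530 V.
Stage 2 is unloaded, so V_B = V_A · R4/(R3+R4) = 0.7530 × 6.35/17.65 = 0.2709 V.

V_B ≈ 0.271 V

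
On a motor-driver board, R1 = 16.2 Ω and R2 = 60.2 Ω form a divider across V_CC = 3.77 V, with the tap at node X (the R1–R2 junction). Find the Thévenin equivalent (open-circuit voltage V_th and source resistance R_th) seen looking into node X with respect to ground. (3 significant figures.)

V_th ≈ 2.97 V, R_th ≈ 12.8 Ω

V_th is the unloaded tap voltage: V_CC · R2/(R1+R2) = 3.77 × 0.7880 = 2.971 V.
Looking into X with the source shorted: R_th = R1·R2/(R1+R2) = 16.20 × 60.2/76.40 = 12.76 Ω.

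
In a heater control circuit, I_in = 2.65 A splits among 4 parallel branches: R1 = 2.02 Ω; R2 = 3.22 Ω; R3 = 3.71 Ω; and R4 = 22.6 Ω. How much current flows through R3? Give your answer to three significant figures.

Conductances: ΣG = 1/2.02 + 1/3.22 + 1/3.71 + 1/22.6 = 1.119 (1/Ω).
Current divider: I(R3) = I_in · G_k/ΣG = 2.65 × (0.2695/1.119) = 2.65 × 0.2408 = 0.6381 A.

I ≈ 0.638 A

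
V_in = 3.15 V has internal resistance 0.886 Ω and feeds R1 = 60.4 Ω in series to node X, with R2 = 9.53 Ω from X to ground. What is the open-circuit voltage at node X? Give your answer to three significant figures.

V_th ≈ 0.424 V

R1' = 0.886 + 60.4 = 61.29 Ω (source resistance + R1).
V_th is the unloaded tap voltage: V_in · R2/(R1'+R2) = 3.15 × 0.1346 = 0.4239 V.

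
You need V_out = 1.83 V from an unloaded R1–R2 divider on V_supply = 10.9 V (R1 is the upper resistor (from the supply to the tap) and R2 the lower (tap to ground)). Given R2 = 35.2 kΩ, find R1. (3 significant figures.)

V_out/V_supply = R2/(R1+R2) = 0.1679.
So R1 = R2 · (V_supply/V_out − 1) = 35.2 × (10.9/1.83 − 1) = 35.2 × 4.956 = 174.5 kΩ.

R1 ≈ 174 kΩ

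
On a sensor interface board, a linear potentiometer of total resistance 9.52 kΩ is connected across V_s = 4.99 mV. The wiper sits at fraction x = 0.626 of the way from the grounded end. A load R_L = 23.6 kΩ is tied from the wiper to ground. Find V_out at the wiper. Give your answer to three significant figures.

V_out ≈ 2.85 mV

Split the track: R_lower = x·R_p = 5.960 kΩ, R_upper = (1−x)·R_p = 3.560 kΩ.
(x·R_p) ‖ R_L = 4.758 kΩ.
V_out = 4.99 × 4.758/(3.560 + 4.758) = 2.854 mV.
(Unloaded: V_out = x·V_s = 3.12 mV.)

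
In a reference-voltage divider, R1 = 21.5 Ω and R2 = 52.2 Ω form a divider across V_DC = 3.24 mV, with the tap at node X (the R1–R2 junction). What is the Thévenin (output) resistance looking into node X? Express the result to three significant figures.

Looking into X with the source shorted: R_th = R1·R2/(R1+R2) = 21.50 × 52.2/73.70 = 15.23 Ω.

R_th ≈ 15.2 Ω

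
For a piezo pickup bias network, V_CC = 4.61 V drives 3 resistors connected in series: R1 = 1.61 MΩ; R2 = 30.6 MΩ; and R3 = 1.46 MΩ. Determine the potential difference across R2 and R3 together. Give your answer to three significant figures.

V ≈ 4.39 V

Total series resistance ΣR = 1.61 + 30.6 + 1.46 = 33.67 MΩ.
R_{R2..R3} = 30.6 + 1.46 = 32.06 MΩ.
V = V_CC · R/ΣR = 4.61 × 0.9522 = 4.390 V.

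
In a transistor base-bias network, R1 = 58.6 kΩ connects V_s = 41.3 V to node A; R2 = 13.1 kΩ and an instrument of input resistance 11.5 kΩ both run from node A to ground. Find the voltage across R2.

V_out ≈ 3.91 V

First combine the lower leg with the load: R2 ‖ R_L = 6.124 kΩ.
Now apply the divider: V_out = 41.3 × 0.09462 = 3.908 V.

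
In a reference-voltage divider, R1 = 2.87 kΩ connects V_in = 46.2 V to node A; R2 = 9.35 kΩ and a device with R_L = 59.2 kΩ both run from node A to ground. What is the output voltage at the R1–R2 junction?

V_out ≈ 34.1 V

First combine the lower leg with the load: R2 ‖ R_L = 8.075 kΩ.
Voltage divider with the loaded lower leg: V_out = 46.2 × 8.075/(2.87 + 8.075) = 46.2 × 0.7378 = 34.09 V.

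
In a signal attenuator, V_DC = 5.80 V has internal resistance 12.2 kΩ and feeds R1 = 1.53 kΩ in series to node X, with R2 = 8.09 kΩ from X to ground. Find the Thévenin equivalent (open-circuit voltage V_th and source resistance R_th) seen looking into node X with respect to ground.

R1' = 12.2 + 1.53 = 13.73 kΩ (source resistance + R1).
With X open, the divider is unloaded: V_th = 5.80 × 8.09/21.82 = 2.150 V.
Zeroing V_DC shorts the top of R1' to ground, so R_th = R1' ‖ R2 = 5.091 kΩ.

V_th ≈ 2.15 V, R_th ≈ 5.09 kΩ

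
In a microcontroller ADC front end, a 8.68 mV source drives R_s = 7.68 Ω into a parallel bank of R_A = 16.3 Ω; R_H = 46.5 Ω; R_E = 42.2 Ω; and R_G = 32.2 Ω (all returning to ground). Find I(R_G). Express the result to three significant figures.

I ≈ 0.131 mA

Combine the parallel branches: R_p = (1/16.3 + 1/46.5 + 1/42.2 + 1/32.2)⁻¹ = 7.267 Ω.
Node voltage V_A = V_supply · R_p/(R_s + R_p) = 8.68 × 0.4862 = 4.220 mV.
Branch current I = V_A/R_G = 4.220/32.2 = 0.1311 mA.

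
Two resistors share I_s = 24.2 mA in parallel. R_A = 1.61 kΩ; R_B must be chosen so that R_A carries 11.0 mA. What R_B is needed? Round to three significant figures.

R_B ≈ 1.34 kΩ

Two-branch current divider: I_A = I_s · R_B/(R_A + R_B).
With f = 0.4545, R_B = R_A · f/(1−f) = 1.61 × 0.8333 = 1.342 kΩ.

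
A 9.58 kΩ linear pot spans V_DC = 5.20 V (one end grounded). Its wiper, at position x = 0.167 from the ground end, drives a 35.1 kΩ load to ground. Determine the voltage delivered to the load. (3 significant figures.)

V_out ≈ 0.837 V

Split the track: R_lower = x·R_p = 1.600 kΩ, R_upper = (1−x)·R_p = 7.980 kΩ.
Lower segment in parallel with the load: 1.600 ‖ 35.1 = 1.530 kΩ.
Then V_out = V_DC · 1.530/(7.980 + 1.530) = 0.8366 V.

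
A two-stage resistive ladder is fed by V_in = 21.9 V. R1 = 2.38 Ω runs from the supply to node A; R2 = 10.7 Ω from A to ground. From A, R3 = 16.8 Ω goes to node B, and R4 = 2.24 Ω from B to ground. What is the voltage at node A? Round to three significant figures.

Looking into the second stage from A: R3 + R4 = 19.04 Ω appears in parallel with R2.
Effective lower resistance at A: R2 ‖ 19.04 = 6.850 Ω.
First divider: V_A = V_in · 6.850/(2.38 + 6.850) = 16.25 V.

V_A ≈ 16.3 V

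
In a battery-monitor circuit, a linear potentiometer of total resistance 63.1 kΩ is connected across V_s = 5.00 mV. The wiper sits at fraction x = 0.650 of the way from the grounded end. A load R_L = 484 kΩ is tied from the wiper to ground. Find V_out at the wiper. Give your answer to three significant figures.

Split the track: R_lower = x·R_p = 41.02 kΩ, R_upper = (1−x)·R_p = 22.09 kΩ.
R_L loads the lower segment: effective lower R = 37.81 kΩ.
V_out = 5.00 × 37.81/(22.09 + 37.81) = 3.156 mV.
(Unloaded: V_out = x·V_s = 3.25 mV.)

V_out ≈ 3.16 mV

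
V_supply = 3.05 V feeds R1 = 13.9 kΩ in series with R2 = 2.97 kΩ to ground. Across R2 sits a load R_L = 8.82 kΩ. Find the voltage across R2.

V_out ≈ 0.420 V

The load sits in parallel with R2, giving an effective lower resistance R2' = R2·R_L/(R2+R_L) = 2.222 kΩ.
Then V_out = V_supply · R2'/(R1 + R2') = 3.05 × 2.222/16.12 = 0.4203 V.
(Unloaded it would be 0.537 V; the load pulls it down.)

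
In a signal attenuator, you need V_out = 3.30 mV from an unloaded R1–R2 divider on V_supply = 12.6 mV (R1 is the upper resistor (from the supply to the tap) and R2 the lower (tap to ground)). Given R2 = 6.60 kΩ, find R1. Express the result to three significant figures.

R1 ≈ 18.6 kΩ

V_out/V_supply = R2/(R1+R2) = 0.2619.
R1 = R2·(1/k − 1) = 6.60 × 2.818 = 18.60 kΩ.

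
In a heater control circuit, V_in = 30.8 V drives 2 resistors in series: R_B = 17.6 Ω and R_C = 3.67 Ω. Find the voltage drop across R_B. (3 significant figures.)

V ≈ 25.5 V

ΣR = 17.6 + 3.67 = 21.27 Ω.
V = V_in · R/ΣR = 30.8 × 0.8275 = 25.49 V.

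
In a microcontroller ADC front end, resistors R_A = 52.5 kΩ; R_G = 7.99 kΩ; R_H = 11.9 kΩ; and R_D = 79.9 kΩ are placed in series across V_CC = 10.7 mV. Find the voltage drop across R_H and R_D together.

V ≈ 6.45 mV

Series total: ΣR = 52.5 + 7.99 + 11.9 + 79.9 = 152.3 kΩ.
R_{R_H..R_D} = 11.9 + 79.9 = 91.80 kΩ.
By the voltage-divider rule, V = 10.7 × 91.80/152.3 = 6.450 mV.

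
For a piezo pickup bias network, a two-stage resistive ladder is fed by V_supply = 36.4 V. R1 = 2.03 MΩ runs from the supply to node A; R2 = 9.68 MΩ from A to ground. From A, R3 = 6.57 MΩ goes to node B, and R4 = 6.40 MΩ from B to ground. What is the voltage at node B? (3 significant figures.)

V_B ≈ 13.1 V

Looking into the second stage from A: R3 + R4 = 12.97 MΩ appears in parallel with R2.
R2 ‖ (R3+R4) = 5.543 MΩ.
First divider: V_A = V_supply · 5.543/(2.03 + 5.543) = 26.64 V.
Then the unloaded second divider: V_B = V_A × R4/(R3+R4) = 26.64 × 0.4934 = 13.15 V.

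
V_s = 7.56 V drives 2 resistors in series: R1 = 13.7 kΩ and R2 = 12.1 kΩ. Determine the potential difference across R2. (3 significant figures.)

Series total: ΣR = 13.7 + 12.1 = 25.80 kΩ.
By the voltage-divider rule, V = 7.56 × 12.10/25.80 = 3.546 V.

V ≈ 3.55 V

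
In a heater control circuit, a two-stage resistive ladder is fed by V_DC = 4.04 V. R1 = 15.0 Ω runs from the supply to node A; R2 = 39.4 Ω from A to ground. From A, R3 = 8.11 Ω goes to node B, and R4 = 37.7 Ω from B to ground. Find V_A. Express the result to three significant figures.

V_A ≈ 2.37 V

The second stage (R3 + R4 = 45.81 Ω) loads node A in parallel with R2.
Effective lower resistance at A: R2 ‖ 45.81 = 21.18 Ω.
V_A = 4.04 × 21.18/(15.0 + 21.18) = 2.365 V.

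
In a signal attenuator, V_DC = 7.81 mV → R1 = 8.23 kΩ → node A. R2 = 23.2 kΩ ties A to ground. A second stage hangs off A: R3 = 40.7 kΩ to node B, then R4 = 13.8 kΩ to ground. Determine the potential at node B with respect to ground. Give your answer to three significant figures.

The second stage (R3 + R4 = 54.50 kΩ) loads node A in parallel with R2.
R2 ‖ (R3+R4) = 16.27 kΩ.
V_A = 7.81 × 16.27/(8.23 + 16.27) = 5.187 mV.
Stage 2 is unloaded, so V_B = V_A · R4/(R3+R4) = 5.187 × 13.8/54.50 = 1.313 mV.

V_B ≈ 1.31 mV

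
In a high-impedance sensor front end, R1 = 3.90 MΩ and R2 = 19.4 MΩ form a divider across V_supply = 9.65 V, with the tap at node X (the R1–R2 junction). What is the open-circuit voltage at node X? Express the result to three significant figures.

With X open, the divider is unloaded: V_th = 9.65 × 19.4/23.30 = 8.035 V.

V_th ≈ 8.03 V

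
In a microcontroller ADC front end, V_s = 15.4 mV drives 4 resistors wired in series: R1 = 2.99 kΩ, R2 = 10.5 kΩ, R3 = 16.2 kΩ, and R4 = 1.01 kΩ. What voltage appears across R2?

V ≈ 5.27 mV

Total series resistance ΣR = 2.99 + 10.5 + 16.2 + 1.01 = 30.70 kΩ.
By the voltage-divider rule, V = 15.4 × 10.50/30.70 = 5.267 mV.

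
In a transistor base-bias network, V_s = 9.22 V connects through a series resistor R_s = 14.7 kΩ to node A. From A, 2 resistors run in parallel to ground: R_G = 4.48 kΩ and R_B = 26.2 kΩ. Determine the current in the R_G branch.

I ≈ 0.425 mA

Combine the parallel branches: R_p = (1/4.48 + 1/26.2)⁻¹ = 3.826 kΩ.
Node voltage V_A = V_s · R_p/(R_s + R_p) = 9.22 × 0.2065 = 1.904 V.
Branch current I = V_A/R_G = 1.904/4.48 = 0.4250 mA.
(Equivalently: I_total = 0.4977 mA, then current-divider fraction G_k/ΣG = 0.8540.)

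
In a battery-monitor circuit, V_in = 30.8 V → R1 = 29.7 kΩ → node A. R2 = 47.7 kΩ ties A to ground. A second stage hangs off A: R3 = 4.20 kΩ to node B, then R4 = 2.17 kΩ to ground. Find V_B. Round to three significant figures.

V_B ≈ 1.67 V

The second stage (R3 + R4 = 6.370 kΩ) loads node A in parallel with R2.
R2 ‖ (R3+R4) = 5.620 kΩ.
First divider: V_A = V_in · 5.620/(29.7 + 5.620) = 4.900 V.
Then the unloaded second divider: V_B = V_A × R4/(R3+R4) = 4.900 × 0.3407 = 1.669 V.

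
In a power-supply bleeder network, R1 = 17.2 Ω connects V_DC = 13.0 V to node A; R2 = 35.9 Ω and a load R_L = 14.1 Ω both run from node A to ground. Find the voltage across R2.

V_out ≈ 4.82 V

R2 ‖ R_L = (35.9 × 14.1)/(35.9 + 14.1) = 10.12 Ω.
Then V_out = V_DC · R2'/(R1 + R2') = 13.0 × 10.12/27.32 = 4.817 V.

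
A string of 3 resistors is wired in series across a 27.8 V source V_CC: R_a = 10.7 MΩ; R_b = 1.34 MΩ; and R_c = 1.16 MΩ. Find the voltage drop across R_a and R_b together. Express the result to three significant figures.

Series total: ΣR = 10.7 + 1.34 + 1.16 = 13.20 MΩ.
R_{R_a..R_b} = 10.7 + 1.34 = 12.04 MΩ.
By the voltage-divider rule, V = 27.8 × 12.04/13.20 = 25.36 V.

V ≈ 25.4 V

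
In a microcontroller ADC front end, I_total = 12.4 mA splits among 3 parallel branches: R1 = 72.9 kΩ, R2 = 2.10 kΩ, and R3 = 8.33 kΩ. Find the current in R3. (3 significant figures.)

I ≈ 2.44 mA

Conductances: ΣG = 1/72.9 + 1/2.10 + 1/8.33 = 0.6100 (1/kΩ).
R3 takes the fraction G_k/ΣG = 0.1200/0.6100 = 0.1968, so I = 12.4 × 0.1968 = 2.440 mA.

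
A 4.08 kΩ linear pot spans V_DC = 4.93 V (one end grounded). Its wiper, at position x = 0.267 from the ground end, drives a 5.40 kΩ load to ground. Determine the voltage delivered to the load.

V_out ≈ 1.15 V

Lower segment x·R_p = 1.089 kΩ; upper segment (1−x)·R_p = 2.991 kΩ.
(x·R_p) ‖ R_L = 0.9065 kΩ.
Then V_out = V_DC · 0.9065/(2.991 + 0.9065) = 1.147 V.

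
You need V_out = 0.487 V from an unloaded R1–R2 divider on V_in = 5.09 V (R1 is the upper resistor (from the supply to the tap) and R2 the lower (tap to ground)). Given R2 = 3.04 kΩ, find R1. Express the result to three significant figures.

V_out/V_in = R2/(R1+R2) = 0.09568.
R1 = R2·(1/k − 1) = 3.04 × 9.452 = 28.73 kΩ.

R1 ≈ 28.7 kΩ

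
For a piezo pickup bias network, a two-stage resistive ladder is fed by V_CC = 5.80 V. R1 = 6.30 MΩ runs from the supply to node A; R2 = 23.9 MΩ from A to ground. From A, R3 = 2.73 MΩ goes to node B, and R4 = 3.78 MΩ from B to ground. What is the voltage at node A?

The second stage (R3 + R4 = 6.510 MΩ) loads node A in parallel with R2.
R2 ‖ (R3+R4) = 5.116 MΩ.
First divider: V_A = V_CC · 5.116/(6.30 + 5.116) = 2.599 V.

V_A ≈ 2.60 V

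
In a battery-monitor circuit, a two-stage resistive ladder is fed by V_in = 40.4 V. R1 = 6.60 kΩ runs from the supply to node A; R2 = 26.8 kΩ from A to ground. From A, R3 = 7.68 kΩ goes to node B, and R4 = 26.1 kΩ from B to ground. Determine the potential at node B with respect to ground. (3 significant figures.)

V_B ≈ 21.7 V

Looking into the second stage from A: R3 + R4 = 33.78 kΩ appears in parallel with R2.
Effective lower resistance at A: R2 ‖ 33.78 = 14.94 kΩ.
First divider: V_A = V_in · 14.94/(6.60 + 14.94) = 28.02 V.
Stage 2 is unloaded, so V_B = V_A · R4/(R3+R4) = 28.02 × 26.1/33.78 = 21.65 V.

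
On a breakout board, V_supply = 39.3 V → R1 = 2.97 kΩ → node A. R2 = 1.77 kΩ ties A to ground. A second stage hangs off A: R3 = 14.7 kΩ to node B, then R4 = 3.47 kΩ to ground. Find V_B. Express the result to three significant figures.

Looking into the second stage from A: R3 + R4 = 18.17 kΩ appears in parallel with R2.
R2 ‖ (R3+R4) = 1.613 kΩ.
V_A = 39.3 × 1.613/(2.97 + 1.613) = 13.83 V.
Then the unloaded second divider: V_B = V_A × R4/(R3+R4) = 13.83 × 0.1910 = 2.641 V.

V_B ≈ 2.64 V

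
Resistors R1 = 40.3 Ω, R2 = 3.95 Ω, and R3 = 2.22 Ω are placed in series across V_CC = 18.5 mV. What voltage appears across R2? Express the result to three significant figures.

ΣR = 40.3 + 3.95 + 2.22 = 46.47 Ω.
V = V_CC · R/ΣR = 18.5 × 0.08500 = 1.573 mV.

V ≈ 1.57 mV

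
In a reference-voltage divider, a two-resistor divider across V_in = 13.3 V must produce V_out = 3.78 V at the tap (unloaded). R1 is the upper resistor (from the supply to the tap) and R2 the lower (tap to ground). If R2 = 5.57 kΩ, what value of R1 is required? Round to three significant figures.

R1 ≈ 14.0 kΩ

Required fraction k = V_out/V_in = 0.2842.
So R1 = R2 · (V_in/V_out − 1) = 5.57 × (13.3/3.78 − 1) = 5.57 × 2.519 = 14.03 kΩ.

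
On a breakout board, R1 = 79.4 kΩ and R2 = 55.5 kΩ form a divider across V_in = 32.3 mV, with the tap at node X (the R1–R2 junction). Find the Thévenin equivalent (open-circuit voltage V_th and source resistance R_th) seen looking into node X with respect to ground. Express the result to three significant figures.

V_th ≈ 13.3 mV, R_th ≈ 32.7 kΩ

With X open, the divider is unloaded: V_th = 32.3 × 55.5/134.9 = 13.29 mV.
Looking into X with the source shorted: R_th = R1·R2/(R1+R2) = 79.40 × 55.5/134.9 = 32.67 kΩ.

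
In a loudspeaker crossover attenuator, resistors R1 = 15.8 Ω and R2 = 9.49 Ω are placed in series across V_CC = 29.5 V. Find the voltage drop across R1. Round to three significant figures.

V ≈ 18.4 V

Total series resistance ΣR = 15.8 + 9.49 = 25.29 Ω.
V = V_CC · R/ΣR = 29.5 × 0.6248 = 18.43 V.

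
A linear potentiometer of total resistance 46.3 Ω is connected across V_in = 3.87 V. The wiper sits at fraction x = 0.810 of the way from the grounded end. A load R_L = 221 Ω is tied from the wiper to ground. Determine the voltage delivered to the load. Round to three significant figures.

Lower segment x·R_p = 37.50 Ω; upper segment (1−x)·R_p = 8.797 Ω.
Lower segment in parallel with the load: 37.50 ‖ 221 = 32.06 Ω.
Then V_out = V_in · 32.06/(8.797 + 32.06) = 3.037 V.

V_out ≈ 3.04 V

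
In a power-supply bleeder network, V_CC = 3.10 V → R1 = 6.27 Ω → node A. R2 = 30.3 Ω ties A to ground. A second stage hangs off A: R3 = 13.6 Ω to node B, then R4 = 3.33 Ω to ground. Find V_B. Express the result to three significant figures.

Node A sees R2 in parallel with the series input of stage 2, R3 + R4 = 16.93 Ω.
R2 ‖ (R3+R4) = 10.86 Ω.
So V_A = 3.10 × 0.6340 = 1.965 V.
Then the unloaded second divider: V_B = V_A × R4/(R3+R4) = 1.965 × 0.1967 = 0.3866 V.

V_B ≈ 0.387 V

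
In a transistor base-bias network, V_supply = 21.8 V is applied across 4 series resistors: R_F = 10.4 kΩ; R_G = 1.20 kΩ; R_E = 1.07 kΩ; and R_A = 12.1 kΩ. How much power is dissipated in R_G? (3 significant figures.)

P ≈ 0.929 mW

Series current I = V_supply/ΣR = 21.8/24.77 = 0.8801 mA.
V(R_G) = I·R = 1.056 V; P = V·I = 1.056 × 0.8801 = 0.9295 mW.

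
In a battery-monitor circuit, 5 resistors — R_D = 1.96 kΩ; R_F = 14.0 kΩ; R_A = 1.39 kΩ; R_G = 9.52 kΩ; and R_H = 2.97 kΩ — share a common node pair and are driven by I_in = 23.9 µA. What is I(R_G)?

I ≈ 1.44 µA

Total conductance ΣG = 1/1.96 + 1/14.0 + 1/1.39 + 1/9.52 + 1/2.97 = 1.743 (units of 1/kΩ).
R_G takes the fraction G_k/ΣG = 0.1050/1.743 = 0.06027, so I = 23.9 × 0.06027 = 1.441 µA.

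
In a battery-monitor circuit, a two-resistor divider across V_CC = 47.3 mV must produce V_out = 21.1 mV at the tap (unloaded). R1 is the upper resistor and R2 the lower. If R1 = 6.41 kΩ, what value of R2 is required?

Required fraction k = V_out/V_CC = 0.4461.
R2 = R1 · 0.4461/(1 − 0.4461) = 5.162 kΩ.

R2 ≈ 5.16 kΩ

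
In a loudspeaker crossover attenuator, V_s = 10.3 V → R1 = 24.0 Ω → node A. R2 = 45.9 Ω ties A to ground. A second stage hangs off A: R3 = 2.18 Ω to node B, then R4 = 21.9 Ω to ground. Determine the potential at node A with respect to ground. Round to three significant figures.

Looking into the second stage from A: R3 + R4 = 24.08 Ω appears in parallel with R2.
Effective lower resistance at A: R2 ‖ 24.08 = 15.79 Ω.
V_A = 10.3 × 15.79/(24.0 + 15.79) = 4.088 V.

V_A ≈ 4.09 V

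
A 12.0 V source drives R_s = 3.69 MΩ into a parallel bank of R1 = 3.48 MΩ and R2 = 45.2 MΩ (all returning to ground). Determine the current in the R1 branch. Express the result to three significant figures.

Parallel bank: R_p = 1/(1/3.48 + 1/45.2) = 3.231 MΩ.
V_A by voltage divider: V_A = 12.0 × 3.231/(3.69 + 3.231) = 5.602 V.
I(R1) = V_A / R1 = 5.602/3.48 = 1.610 µA.

I ≈ 1.61 µA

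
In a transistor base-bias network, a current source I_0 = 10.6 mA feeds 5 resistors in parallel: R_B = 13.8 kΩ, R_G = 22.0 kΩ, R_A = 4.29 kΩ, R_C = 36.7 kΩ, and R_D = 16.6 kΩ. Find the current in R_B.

ΣG = 1/13.8 + 1/22.0 + 1/4.29 + 1/36.7 + 1/16.6 = 0.4385.
Current divider: I(R_B) = I_0 · G_k/ΣG = 10.6 × (0.07246/0.4385) = 10.6 × 0.1653 = 1.752 mA.

I ≈ 1.75 mA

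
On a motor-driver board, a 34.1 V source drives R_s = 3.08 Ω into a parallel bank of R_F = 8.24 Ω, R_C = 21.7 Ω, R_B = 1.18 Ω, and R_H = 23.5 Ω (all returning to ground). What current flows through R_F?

I ≈ 0.972 A

Equivalent of the parallel group: R_p = 0.9457 Ω.
V_A by voltage divider: V_A = 34.1 × 0.9457/(3.08 + 0.9457) = 8.010 V.
I(R_F) = V_A / R_F = 8.010/8.24 = 0.9721 A.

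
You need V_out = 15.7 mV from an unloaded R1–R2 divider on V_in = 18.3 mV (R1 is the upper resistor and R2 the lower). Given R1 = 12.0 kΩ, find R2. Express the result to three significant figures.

R2 ≈ 72.5 kΩ

The divider ratio is R2/(R1+R2) = 15.7/18.3 = 0.8579.
R2 = R1 · 0.8579/(1 − 0.8579) = 72.46 kΩ.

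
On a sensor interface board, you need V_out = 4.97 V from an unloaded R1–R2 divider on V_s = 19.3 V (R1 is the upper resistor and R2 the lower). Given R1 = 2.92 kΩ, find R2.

V_out/V_s = R2/(R1+R2) = 0.2575.
So R2 = R1 · V_out/(V_s − V_out) = 2.92 × 4.97/(19.3 − 4.97) = 2.92 × 0.3468 = 1.013 kΩ.

R2 ≈ 1.01 kΩ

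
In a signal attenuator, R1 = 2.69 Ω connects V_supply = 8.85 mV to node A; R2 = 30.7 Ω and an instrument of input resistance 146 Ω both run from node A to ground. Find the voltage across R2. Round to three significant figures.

V_out ≈ 8.00 mV

First combine the lower leg with the load: R2 ‖ R_L = 25.37 Ω.
Now apply the divider: V_out = 8.85 × 0.9041 = 8.001 mV.
(Unloaded it would be 8.14 mV; the load pulls it down.)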